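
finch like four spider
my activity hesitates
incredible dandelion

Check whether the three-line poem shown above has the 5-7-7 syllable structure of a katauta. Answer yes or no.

No

Line 1: finch(1) + like(1) + four(1) + spider(2) = 5 ✓
Line 2: my(1) + activity(4) + hesitates(3) = 8 (expected 7)
Line 3: incredible(4) + dandelion(4) = 8 (expected 7)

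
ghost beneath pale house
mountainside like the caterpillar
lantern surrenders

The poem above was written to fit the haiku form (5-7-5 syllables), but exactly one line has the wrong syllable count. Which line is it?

The second line

Line 1: "ghost beneath pale house": 1+2+1+1 = 5 ✓
Line 2: "mountainside like the caterpillar": 3+1+1+4 = 9 (expected 7)
Line 3: "lantern surrenders": 2+3 = 5 ✓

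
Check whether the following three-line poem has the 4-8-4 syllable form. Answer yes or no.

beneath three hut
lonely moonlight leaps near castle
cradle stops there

Yes

Line 1: beneath (2), three (1), hut (1) → 4 ✓
Line 2: lonely (2), moonlight (2), leaps (1), near (1), castle (2) → 8 ✓
Line 3: cradle (2), stops (1), there (1) → 4 ✓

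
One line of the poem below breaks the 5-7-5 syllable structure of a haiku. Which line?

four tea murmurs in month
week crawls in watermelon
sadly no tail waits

Line 1: four (1), tea (1), murmurs (2), in (1), month (1) → 6 (expected 5)
Line 2: week (1), crawls (1), in (1), watermelon (4) → 7 ✓
Line 3: sadly (2), no (1), tail (1), waits (1) → 5 ✓

Line 1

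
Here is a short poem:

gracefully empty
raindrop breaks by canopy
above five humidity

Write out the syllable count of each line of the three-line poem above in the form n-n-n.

5-7-7

Line 1: gracefully(3) + empty(2) = 5
Line 2: raindrop(2) + breaks(1) + by(1) + canopy(3) = 7
Line 3: above(2) + five(1) + humidity(4) = 7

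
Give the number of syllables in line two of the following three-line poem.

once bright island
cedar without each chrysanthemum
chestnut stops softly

9

Line two: cedar(2) + without(2) + each(1) + chrysanthemum(4) = 9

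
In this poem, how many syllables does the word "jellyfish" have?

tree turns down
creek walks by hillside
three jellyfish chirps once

3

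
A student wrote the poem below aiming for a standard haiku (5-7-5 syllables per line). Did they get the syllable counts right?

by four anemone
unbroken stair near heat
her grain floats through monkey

No

Line 1: by(1) + four(1) + anemone(4) = 6 (expected 5)
Line 2: unbroken(3) + stair(1) + near(1) + heat(1) = 6 (expected 7)
Line 3: her(1) + grain(1) + floats(1) + through(1) + monkey(2) = 6 (expected 5)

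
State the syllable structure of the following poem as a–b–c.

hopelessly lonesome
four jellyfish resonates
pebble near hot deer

Line 1: "hopelessly lonesome": 3+2 = 5
Line 2: "four jellyfish resonates": 1+3+3 = 7
Line 3: "pebble near hot deer": 2+1+1+1 = 5

5–7–5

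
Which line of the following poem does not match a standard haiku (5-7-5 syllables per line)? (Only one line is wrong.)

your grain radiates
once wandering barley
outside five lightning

The second line

Line 1: your (1), grain (1), radiates (3) → 5 ✓
Line 2: once (1), wandering (3), barley (2) → 6 (expected 7)
Line 3: outside (2), five (1), lightning (2) → 5 ✓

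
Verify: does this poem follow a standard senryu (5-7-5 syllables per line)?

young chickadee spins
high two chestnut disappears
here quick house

No

Line 1: young(1) + chickadee(3) + spins(1) = 5 ✓
Line 2: high(1) + two(1) + chestnut(2) + disappears(3) = 7 ✓
Line 3: here(1) + quick(1) + house(1) = 3 (expected 5)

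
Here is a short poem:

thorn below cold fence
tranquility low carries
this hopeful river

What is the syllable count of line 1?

5

Line 1: thorn (1), below (2), cold (1), fence (1) → 5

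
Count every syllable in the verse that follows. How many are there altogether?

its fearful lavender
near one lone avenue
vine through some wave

16

Line 1: its(1) + fearful(2) + lavender(3) = 6
Line 2: near(1) + one(1) + lone(1) + avenue(3) = 6
Line 3: vine(1) + through(1) + some(1) + wave(1) = 4
Total: 6 + 6 + 4 = 16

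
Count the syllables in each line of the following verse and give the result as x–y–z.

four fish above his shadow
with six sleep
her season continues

Line 1: four (1), fish (1), above (2), his (1), shadow (2) → 7
Line 2: with (1), six (1), sleep (1) → 3
Line 3: her (1), season (2), continues (3) → 6

7–3–6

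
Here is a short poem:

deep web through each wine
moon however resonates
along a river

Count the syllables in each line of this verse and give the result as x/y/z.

Line 1: "deep web through each wine": 1+1+1+1+1 = 5
Line 2: "moon however resonates": 1+3+3 = 7
Line 3: "along a river": 2+1+2 = 5

5/7/5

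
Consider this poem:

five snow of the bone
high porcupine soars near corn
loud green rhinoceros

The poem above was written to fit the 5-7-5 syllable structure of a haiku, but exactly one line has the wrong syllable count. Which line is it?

Line 3

Line 1: "five snow of the bone": 1+1+1+1+1 = 5 ✓
Line 2: "high porcupine soars near corn": 1+3+1+1+1 = 7 ✓
Line 3: "loud green rhinoceros": 1+1+4 = 6 (expected 5)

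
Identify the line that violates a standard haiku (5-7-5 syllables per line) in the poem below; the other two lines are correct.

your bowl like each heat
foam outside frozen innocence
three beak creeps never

Line 1: your(1) + bowl(1) + like(1) + each(1) + heat(1) = 5 ✓
Line 2: foam(1) + outside(2) + frozen(2) + innocence(3) = 8 (expected 7)
Line 3: three(1) + beak(1) + creeps(1) + never(2) = 5 ✓

The second line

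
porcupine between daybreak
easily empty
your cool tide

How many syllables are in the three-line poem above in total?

Line 1: porcupine(3) + between(2) + daybreak(2) = 7
Line 2: easily(3) + empty(2) = 5
Line 3: your(1) + cool(1) + tide(1) = 3
Total: 7 + 5 + 3 = 15

15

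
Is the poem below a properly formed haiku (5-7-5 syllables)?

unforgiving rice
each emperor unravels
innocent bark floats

Line 1: unforgiving (4), rice (1) → 5 ✓
Line 2: each (1), emperor (3), unravels (3) → 7 ✓
Line 3: innocent (3), bark (1), floats (1) → 5 ✓

Yes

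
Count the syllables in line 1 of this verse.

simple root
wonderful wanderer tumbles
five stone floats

3

Line 1: simple (2), root (1) → 3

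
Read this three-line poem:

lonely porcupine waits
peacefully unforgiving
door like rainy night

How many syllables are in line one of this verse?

Line one: lonely(2) + porcupine(3) + waits(1) = 6

6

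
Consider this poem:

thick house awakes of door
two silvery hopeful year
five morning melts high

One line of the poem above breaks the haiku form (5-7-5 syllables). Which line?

Line 1: thick (1), house (1), awakes (2), of (1), door (1) → 6 (expected 5)
Line 2: two (1), silvery (3), hopeful (2), year (1) → 7 ✓
Line 3: five (1), morning (2), melts (1), high (1) → 5 ✓

Line 1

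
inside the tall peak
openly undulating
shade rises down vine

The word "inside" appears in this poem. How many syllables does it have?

2

"inside" has 2 syllables.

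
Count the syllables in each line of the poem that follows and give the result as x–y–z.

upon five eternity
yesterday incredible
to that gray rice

7–7–4

Line 1: upon (2), five (1), eternity (4) → 7
Line 2: yesterday (3), incredible (4) → 7
Line 3: to (1), that (1), gray (1), rice (1) → 4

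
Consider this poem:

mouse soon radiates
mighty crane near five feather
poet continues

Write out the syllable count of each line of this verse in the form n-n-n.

5-7-5

Line 1: mouse(1) + soon(1) + radiates(3) = 5
Line 2: mighty(2) + crane(1) + near(1) + five(1) + feather(2) = 7
Line 3: poet(2) + continues(3) = 5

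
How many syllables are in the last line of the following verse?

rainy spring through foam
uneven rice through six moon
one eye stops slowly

The last line: one(1) + eye(1) + stops(1) + slowly(2) = 5

5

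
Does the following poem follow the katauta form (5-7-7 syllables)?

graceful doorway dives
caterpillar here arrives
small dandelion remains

Line 1: "graceful doorway dives": 2+2+1 = 5 ✓
Line 2: "caterpillar here arrives": 4+1+2 = 7 ✓
Line 3: "small dandelion remains": 1+4+2 = 7 ✓

Yes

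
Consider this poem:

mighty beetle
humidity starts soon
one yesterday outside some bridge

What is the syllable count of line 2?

Line 2: humidity (4), starts (1), soon (1) → 6

6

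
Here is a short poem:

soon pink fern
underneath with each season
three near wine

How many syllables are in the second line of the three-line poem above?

7

The second line: "underneath with each season": 3+1+1+2 = 7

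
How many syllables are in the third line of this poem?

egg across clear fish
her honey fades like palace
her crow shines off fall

5

The third line: her (1), crow (1), shines (1), off (1), fall (1) → 5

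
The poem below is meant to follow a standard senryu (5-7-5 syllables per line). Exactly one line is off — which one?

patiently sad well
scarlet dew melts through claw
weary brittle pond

Line 1: "patiently sad well": 3+1+1 = 5 ✓
Line 2: "scarlet dew melts through claw": 2+1+1+1+1 = 6 (expected 7)
Line 3: "weary brittle pond": 2+2+1 = 5 ✓

Line 2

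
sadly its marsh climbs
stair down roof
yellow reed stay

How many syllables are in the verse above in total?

12

Line 1: "sadly its marsh climbs": 2+1+1+1 = 5
Line 2: "stair down roof": 1+1+1 = 3
Line 3: "yellow reed stay": 2+1+1 = 4
Total: 5 + 3 + 4 = 12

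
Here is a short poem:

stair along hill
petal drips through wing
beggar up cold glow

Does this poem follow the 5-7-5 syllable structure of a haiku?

Line 1: stair(1) + along(2) + hill(1) = 4 (expected 5)
Line 2: petal(2) + drips(1) + through(1) + wing(1) = 5 (expected 7)
Line 3: beggar(2) + up(1) + cold(1) + glow(1) = 5 ✓

No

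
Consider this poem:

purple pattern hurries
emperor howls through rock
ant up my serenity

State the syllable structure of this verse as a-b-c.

Line 1: purple (2), pattern (2), hurries (2) → 6
Line 2: emperor (3), howls (1), through (1), rock (1) → 6
Line 3: ant (1), up (1), my (1), serenity (4) → 7

6-6-7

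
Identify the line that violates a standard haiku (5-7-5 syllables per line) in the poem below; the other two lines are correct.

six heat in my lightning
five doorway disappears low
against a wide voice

Line 1: "six heat in my lightning": 1+1+1+1+2 = 6 (expected 5)
Line 2: "five doorway disappears low": 1+2+3+1 = 7 ✓
Line 3: "against a wide voice": 2+1+1+1 = 5 ✓

The first line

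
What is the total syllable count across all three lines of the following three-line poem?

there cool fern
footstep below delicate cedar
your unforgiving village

19

Line 1: there(1) + cool(1) + fern(1) = 3
Line 2: footstep(2) + below(2) + delicate(3) + cedar(2) = 9
Line 3: your(1) + unforgiving(4) + village(2) = 7
Total: 3 + 9 + 7 = 19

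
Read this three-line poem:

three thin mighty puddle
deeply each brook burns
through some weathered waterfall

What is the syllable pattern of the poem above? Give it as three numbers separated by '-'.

6-5-7

Line 1: three(1) + thin(1) + mighty(2) + puddle(2) = 6
Line 2: deeply(2) + each(1) + brook(1) + burns(1) = 5
Line 3: through(1) + some(1) + weathered(2) + waterfall(3) = 7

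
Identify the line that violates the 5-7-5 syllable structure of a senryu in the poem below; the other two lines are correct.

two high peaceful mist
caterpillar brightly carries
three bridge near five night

The second line

Line 1: "two high peaceful mist": 1+1+2+1 = 5 ✓
Line 2: "caterpillar brightly carries": 4+2+2 = 8 (expected 7)
Line 3: "three bridge near five night": 1+1+1+1+1 = 5 ✓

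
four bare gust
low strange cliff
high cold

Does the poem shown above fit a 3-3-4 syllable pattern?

Line 1: "four bare gust": 1+1+1 = 3 ✓
Line 2: "low strange cliff": 1+1+1 = 3 ✓
Line 3: "high cold": 1+1 = 2 (expected 4)

No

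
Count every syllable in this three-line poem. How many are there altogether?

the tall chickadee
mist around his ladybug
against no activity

Line 1: the(1) + tall(1) + chickadee(3) = 5
Line 2: mist(1) + around(2) + his(1) + ladybug(3) = 7
Line 3: against(2) + no(1) + activity(4) = 7
Total: 5 + 7 + 7 = 19

19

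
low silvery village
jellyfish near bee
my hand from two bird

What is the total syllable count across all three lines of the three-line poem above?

Line 1: low (1), silvery (3), village (2) → 6
Line 2: jellyfish (3), near (1), bee (1) → 5
Line 3: my (1), hand (1), from (1), two (1), bird (1) → 5
Total: 6 + 5 + 5 = 16

16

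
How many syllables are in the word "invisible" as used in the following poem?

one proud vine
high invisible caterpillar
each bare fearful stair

4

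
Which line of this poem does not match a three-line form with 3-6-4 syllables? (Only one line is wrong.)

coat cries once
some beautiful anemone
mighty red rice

The second line

Line 1: coat(1) + cries(1) + once(1) = 3 ✓
Line 2: some(1) + beautiful(3) + anemone(4) = 8 (expected 6)
Line 3: mighty(2) + red(1) + rice(1) = 4 ✓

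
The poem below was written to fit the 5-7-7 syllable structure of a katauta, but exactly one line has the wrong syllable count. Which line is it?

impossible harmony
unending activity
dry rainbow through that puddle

The first line

Line 1: impossible (4), harmony (3) → 7 (expected 5)
Line 2: unending (3), activity (4) → 7 ✓
Line 3: dry (1), rainbow (2), through (1), that (1), puddle (2) → 7 ✓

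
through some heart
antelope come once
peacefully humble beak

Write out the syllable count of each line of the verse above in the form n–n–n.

Line 1: through(1) + some(1) + heart(1) = 3
Line 2: antelope(3) + come(1) + once(1) = 5
Line 3: peacefully(3) + humble(2) + beak(1) = 6

3–5–6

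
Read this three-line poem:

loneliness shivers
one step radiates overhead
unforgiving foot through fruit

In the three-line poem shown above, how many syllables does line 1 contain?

5

Line 1: loneliness (3), shivers (2) → 5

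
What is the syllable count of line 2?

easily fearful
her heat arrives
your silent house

4

Line 2: her (1), heat (1), arrives (2) → 4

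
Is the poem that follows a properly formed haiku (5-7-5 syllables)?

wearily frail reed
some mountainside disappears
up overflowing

Yes

Line 1: "wearily frail reed": 3+1+1 = 5 ✓
Line 2: "some mountainside disappears": 1+3+3 = 7 ✓
Line 3: "up overflowing": 1+4 = 5 ✓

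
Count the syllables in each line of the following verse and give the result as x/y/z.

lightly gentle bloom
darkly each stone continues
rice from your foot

Line 1: "lightly gentle bloom": 2+2+1 = 5
Line 2: "darkly each stone continues": 2+1+1+3 = 7
Line 3: "rice from your foot": 1+1+1+1 = 4

5/7/4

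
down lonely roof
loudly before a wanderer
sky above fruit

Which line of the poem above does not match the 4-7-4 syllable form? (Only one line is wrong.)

Line 1: "down lonely roof": 1+2+1 = 4 ✓
Line 2: "loudly before a wanderer": 2+2+1+3 = 8 (expected 7)
Line 3: "sky above fruit": 1+2+1 = 4 ✓

The second line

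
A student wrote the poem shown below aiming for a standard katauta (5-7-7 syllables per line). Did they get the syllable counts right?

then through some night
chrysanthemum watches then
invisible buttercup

No

Line 1: "then through some night": 1+1+1+1 = 4 (expected 5)
Line 2: "chrysanthemum watches then": 4+2+1 = 7 ✓
Line 3: "invisible buttercup": 4+3 = 7 ✓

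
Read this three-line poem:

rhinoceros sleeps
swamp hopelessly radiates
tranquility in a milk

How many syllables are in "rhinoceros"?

4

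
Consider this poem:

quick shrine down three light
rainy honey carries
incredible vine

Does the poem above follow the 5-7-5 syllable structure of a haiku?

Line 1: quick(1) + shrine(1) + down(1) + three(1) + light(1) = 5 ✓
Line 2: rainy(2) + honey(2) + carries(2) = 6 (expected 7)
Line 3: incredible(4) + vine(1) = 5 ✓

No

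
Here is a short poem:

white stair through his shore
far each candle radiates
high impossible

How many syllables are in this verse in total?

17

Line 1: white (1), stair (1), through (1), his (1), shore (1) → 5
Line 2: far (1), each (1), candle (2), radiates (3) → 7
Line 3: high (1), impossible (4) → 5
Total: 5 + 7 + 5 = 17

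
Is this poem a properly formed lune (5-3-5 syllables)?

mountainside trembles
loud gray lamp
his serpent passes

Yes

Line 1: mountainside(3) + trembles(2) = 5 ✓
Line 2: loud(1) + gray(1) + lamp(1) = 3 ✓
Line 3: his(1) + serpent(2) + passes(2) = 5 ✓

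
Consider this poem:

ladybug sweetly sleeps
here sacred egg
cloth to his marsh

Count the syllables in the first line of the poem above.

6

The first line: ladybug(3) + sweetly(2) + sleeps(1) = 6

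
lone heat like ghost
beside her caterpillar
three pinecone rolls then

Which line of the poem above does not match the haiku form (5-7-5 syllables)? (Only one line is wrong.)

Line 1: lone(1) + heat(1) + like(1) + ghost(1) = 4 (expected 5)
Line 2: beside(2) + her(1) + caterpillar(4) = 7 ✓
Line 3: three(1) + pinecone(2) + rolls(1) + then(1) = 5 ✓

Line 1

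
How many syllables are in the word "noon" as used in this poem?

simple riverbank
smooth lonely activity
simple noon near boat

1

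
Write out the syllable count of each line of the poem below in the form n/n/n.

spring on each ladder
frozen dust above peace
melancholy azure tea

5/6/7

Line 1: "spring on each ladder": 1+1+1+2 = 5
Line 2: "frozen dust above peace": 2+1+2+1 = 6
Line 3: "melancholy azure tea": 4+2+1 = 7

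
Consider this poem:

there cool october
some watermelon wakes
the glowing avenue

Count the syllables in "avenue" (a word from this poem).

3

"avenue" has 3 syllables.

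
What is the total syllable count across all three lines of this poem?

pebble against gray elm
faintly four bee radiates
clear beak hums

Line 1: "pebble against gray elm": 2+2+1+1 = 6
Line 2: "faintly four bee radiates": 2+1+1+3 = 7
Line 3: "clear beak hums": 1+1+1 = 3
Total: 6 + 7 + 3 = 16

16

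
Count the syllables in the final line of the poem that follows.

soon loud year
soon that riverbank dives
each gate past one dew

The final line: each(1) + gate(1) + past(1) + one(1) + dew(1) = 5

5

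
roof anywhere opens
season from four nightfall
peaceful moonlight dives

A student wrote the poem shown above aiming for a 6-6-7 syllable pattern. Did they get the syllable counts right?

Line 1: roof (1), anywhere (3), opens (2) → 6 ✓
Line 2: season (2), from (1), four (1), nightfall (2) → 6 ✓
Line 3: peaceful (2), moonlight (2), dives (1) → 5 (expected 7)

No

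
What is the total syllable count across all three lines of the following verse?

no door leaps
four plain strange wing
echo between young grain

Line 1: no (1), door (1), leaps (1) → 3
Line 2: four (1), plain (1), strange (1), wing (1) → 4
Line 3: echo (2), between (2), young (1), grain (1) → 6
Total: 3 + 4 + 6 = 13

13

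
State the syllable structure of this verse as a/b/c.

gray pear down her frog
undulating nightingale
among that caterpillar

Line 1: gray(1) + pear(1) + down(1) + her(1) + frog(1) = 5
Line 2: undulating(4) + nightingale(3) = 7
Line 3: among(2) + that(1) + caterpillar(4) = 7

5/7/7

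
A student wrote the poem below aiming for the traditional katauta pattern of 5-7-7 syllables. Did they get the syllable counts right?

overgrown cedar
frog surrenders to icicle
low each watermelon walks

Line 1: overgrown (3), cedar (2) → 5 ✓
Line 2: frog (1), surrenders (3), to (1), icicle (3) → 8 (expected 7)
Line 3: low (1), each (1), watermelon (4), walks (1) → 7 ✓

No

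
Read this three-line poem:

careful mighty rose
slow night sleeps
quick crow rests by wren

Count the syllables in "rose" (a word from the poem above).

"rose" has 1 syllable.

1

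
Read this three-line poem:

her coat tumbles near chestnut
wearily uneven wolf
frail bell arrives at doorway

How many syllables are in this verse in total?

21

Line 1: "her coat tumbles near chestnut": 1+1+2+1+2 = 7
Line 2: "wearily uneven wolf": 3+3+1 = 7
Line 3: "frail bell arrives at doorway": 1+1+2+1+2 = 7
Total: 7 + 7 + 7 = 21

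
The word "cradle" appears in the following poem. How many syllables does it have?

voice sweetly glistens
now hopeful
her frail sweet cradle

2

"cradle" has 2 syllables.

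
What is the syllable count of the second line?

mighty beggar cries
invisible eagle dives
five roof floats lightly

The second line: invisible(4) + eagle(2) + dives(1) = 7

7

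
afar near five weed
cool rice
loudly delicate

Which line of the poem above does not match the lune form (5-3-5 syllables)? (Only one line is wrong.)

The second line

Line 1: afar(2) + near(1) + five(1) + weed(1) = 5 ✓
Line 2: cool(1) + rice(1) = 2 (expected 3)
Line 3: loudly(2) + delicate(3) = 5 ✓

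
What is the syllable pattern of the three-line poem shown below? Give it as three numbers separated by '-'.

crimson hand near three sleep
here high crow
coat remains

Line 1: crimson (2), hand (1), near (1), three (1), sleep (1) → 6
Line 2: here (1), high (1), crow (1) → 3
Line 3: coat (1), remains (2) → 3

6-3-3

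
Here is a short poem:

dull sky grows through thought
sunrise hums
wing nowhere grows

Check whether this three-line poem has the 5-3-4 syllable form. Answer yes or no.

Yes

Line 1: dull(1) + sky(1) + grows(1) + through(1) + thought(1) = 5 ✓
Line 2: sunrise(2) + hums(1) = 3 ✓
Line 3: wing(1) + nowhere(2) + grows(1) = 4 ✓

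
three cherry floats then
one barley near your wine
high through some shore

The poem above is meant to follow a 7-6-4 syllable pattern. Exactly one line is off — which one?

Line 1: "three cherry floats then": 1+2+1+1 = 5 (expected 7)
Line 2: "one barley near your wine": 1+2+1+1+1 = 6 ✓
Line 3: "high through some shore": 1+1+1+1 = 4 ✓

The first line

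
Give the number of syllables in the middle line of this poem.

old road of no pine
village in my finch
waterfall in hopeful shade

5

The middle line: village (2), in (1), my (1), finch (1) → 5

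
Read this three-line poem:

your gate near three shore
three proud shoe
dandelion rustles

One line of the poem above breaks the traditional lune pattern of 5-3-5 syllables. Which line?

Line 1: "your gate near three shore": 1+1+1+1+1 = 5 ✓
Line 2: "three proud shoe": 1+1+1 = 3 ✓
Line 3: "dandelion rustles": 4+2 = 6 (expected 5)

Line 3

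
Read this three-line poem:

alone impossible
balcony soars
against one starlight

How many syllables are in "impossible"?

"impossible" has 4 syllables.

4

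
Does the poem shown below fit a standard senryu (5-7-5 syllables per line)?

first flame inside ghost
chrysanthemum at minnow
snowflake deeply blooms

Yes

Line 1: first (1), flame (1), inside (2), ghost (1) → 5 ✓
Line 2: chrysanthemum (4), at (1), minnow (2) → 7 ✓
Line 3: snowflake (2), deeply (2), blooms (1) → 5 ✓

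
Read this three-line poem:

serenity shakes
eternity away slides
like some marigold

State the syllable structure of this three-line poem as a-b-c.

Line 1: serenity(4) + shakes(1) = 5
Line 2: eternity(4) + away(2) + slides(1) = 7
Line 3: like(1) + some(1) + marigold(3) = 5

5-7-5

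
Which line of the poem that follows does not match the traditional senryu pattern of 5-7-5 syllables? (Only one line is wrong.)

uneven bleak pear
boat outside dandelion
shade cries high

The third line

Line 1: uneven(3) + bleak(1) + pear(1) = 5 ✓
Line 2: boat(1) + outside(2) + dandelion(4) = 7 ✓
Line 3: shade(1) + cries(1) + high(1) = 3 (expected 5)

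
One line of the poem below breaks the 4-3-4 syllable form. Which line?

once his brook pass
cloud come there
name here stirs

The third line

Line 1: once(1) + his(1) + brook(1) + pass(1) = 4 ✓
Line 2: cloud(1) + come(1) + there(1) = 3 ✓
Line 3: name(1) + here(1) + stirs(1) = 3 (expected 4)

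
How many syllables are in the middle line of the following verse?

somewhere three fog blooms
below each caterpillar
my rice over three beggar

7

The middle line: below (2), each (1), caterpillar (4) → 7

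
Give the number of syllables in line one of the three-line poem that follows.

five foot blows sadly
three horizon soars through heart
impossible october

Line one: five (1), foot (1), blows (1), sadly (2) → 5

5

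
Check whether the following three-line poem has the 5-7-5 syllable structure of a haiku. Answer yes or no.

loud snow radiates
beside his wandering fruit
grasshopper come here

Yes

Line 1: loud (1), snow (1), radiates (3) → 5 ✓
Line 2: beside (2), his (1), wandering (3), fruit (1) → 7 ✓
Line 3: grasshopper (3), come (1), here (1) → 5 ✓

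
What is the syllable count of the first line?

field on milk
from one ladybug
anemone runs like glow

The first line: field (1), on (1), milk (1) → 3

3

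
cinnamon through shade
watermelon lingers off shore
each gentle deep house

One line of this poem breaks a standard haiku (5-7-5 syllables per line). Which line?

The second line

Line 1: cinnamon(3) + through(1) + shade(1) = 5 ✓
Line 2: watermelon(4) + lingers(2) + off(1) + shore(1) = 8 (expected 7)
Line 3: each(1) + gentle(2) + deep(1) + house(1) = 5 ✓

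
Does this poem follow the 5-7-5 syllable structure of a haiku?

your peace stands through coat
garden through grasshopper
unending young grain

Line 1: your (1), peace (1), stands (1), through (1), coat (1) → 5 ✓
Line 2: garden (2), through (1), grasshopper (3) → 6 (expected 7)
Line 3: unending (3), young (1), grain (1) → 5 ✓

No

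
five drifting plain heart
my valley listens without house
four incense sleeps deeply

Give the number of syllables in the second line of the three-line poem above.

The second line: my(1) + valley(2) + listens(2) + without(2) + house(1) = 8

8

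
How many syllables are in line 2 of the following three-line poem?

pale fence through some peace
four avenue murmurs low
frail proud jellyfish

7

Line 2: "four avenue murmurs low": 1+3+2+1 = 7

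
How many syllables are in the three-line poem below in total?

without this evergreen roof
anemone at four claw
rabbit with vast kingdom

20

Line 1: without(2) + this(1) + evergreen(3) + roof(1) = 7
Line 2: anemone(4) + at(1) + four(1) + claw(1) = 7
Line 3: rabbit(2) + with(1) + vast(1) + kingdom(2) = 6
Total: 7 + 7 + 6 = 20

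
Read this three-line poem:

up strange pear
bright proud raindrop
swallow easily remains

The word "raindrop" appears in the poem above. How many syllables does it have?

2

"raindrop" has 2 syllables.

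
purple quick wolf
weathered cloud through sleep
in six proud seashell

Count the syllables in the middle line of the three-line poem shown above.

5

The middle line: "weathered cloud through sleep": 2+1+1+1 = 5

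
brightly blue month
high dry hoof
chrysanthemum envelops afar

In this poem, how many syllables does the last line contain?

9

The last line: chrysanthemum(4) + envelops(3) + afar(2) = 9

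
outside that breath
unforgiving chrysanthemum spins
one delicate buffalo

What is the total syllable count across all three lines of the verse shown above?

Line 1: outside(2) + that(1) + breath(1) = 4
Line 2: unforgiving(4) + chrysanthemum(4) + spins(1) = 9
Line 3: one(1) + delicate(3) + buffalo(3) = 7
Total: 4 + 9 + 7 = 20

20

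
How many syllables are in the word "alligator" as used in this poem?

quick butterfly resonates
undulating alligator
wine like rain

4

"alligator" has 4 syllables.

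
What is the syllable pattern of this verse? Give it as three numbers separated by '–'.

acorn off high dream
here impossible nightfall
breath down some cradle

Line 1: "acorn off high dream": 2+1+1+1 = 5
Line 2: "here impossible nightfall": 1+4+2 = 7
Line 3: "breath down some cradle": 1+1+1+2 = 5

5–7–5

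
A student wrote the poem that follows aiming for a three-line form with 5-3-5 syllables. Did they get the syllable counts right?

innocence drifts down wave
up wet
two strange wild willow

No

Line 1: innocence(3) + drifts(1) + down(1) + wave(1) = 6 (expected 5)
Line 2: up(1) + wet(1) = 2 (expected 3)
Line 3: two(1) + strange(1) + wild(1) + willow(2) = 5 ✓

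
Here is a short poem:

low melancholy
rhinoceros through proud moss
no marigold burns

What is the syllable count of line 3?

5

Line 3: no(1) + marigold(3) + burns(1) = 5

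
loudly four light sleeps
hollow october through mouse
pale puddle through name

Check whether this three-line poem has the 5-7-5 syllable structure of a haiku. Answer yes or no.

Yes

Line 1: loudly(2) + four(1) + light(1) + sleeps(1) = 5 ✓
Line 2: hollow(2) + october(3) + through(1) + mouse(1) = 7 ✓
Line 3: pale(1) + puddle(2) + through(1) + name(1) = 5 ✓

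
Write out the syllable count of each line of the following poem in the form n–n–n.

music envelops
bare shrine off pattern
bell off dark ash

5–5–4

Line 1: music (2), envelops (3) → 5
Line 2: bare (1), shrine (1), off (1), pattern (2) → 5
Line 3: bell (1), off (1), dark (1), ash (1) → 4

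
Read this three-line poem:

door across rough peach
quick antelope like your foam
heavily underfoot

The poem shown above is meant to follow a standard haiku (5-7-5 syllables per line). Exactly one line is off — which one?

Line 1: door (1), across (2), rough (1), peach (1) → 5 ✓
Line 2: quick (1), antelope (3), like (1), your (1), foam (1) → 7 ✓
Line 3: heavily (3), underfoot (3) → 6 (expected 5)

Line 3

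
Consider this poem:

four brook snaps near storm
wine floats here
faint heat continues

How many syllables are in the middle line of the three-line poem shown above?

3

The middle line: wine (1), floats (1), here (1) → 3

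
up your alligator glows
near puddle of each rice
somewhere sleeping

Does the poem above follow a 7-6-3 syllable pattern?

Line 1: up (1), your (1), alligator (4), glows (1) → 7 ✓
Line 2: near (1), puddle (2), of (1), each (1), rice (1) → 6 ✓
Line 3: somewhere (2), sleeping (2) → 4 (expected 3)

No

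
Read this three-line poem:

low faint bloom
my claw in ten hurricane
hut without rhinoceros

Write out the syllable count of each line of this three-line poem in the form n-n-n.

Line 1: "low faint bloom": 1+1+1 = 3
Line 2: "my claw in ten hurricane": 1+1+1+1+3 = 7
Line 3: "hut without rhinoceros": 1+2+4 = 7

3-7-7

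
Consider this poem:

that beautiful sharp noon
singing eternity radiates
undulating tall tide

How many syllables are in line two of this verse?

Line two: "singing eternity radiates": 2+4+3 = 9

9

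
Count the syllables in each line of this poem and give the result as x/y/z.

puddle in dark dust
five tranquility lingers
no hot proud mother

Line 1: puddle(2) + in(1) + dark(1) + dust(1) = 5
Line 2: five(1) + tranquility(4) + lingers(2) = 7
Line 3: no(1) + hot(1) + proud(1) + mother(2) = 5

5/7/5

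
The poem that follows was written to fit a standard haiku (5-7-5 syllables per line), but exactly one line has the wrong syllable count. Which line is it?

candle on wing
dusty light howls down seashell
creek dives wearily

Line 1

Line 1: "candle on wing": 2+1+1 = 4 (expected 5)
Line 2: "dusty light howls down seashell": 2+1+1+1+2 = 7 ✓
Line 3: "creek dives wearily": 1+1+3 = 5 ✓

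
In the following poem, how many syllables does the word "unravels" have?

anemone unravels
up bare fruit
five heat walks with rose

3

"unravels" has 3 syllables.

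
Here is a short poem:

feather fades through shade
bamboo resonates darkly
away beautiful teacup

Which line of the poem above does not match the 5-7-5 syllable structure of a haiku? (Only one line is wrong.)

Line 1: "feather fades through shade": 2+1+1+1 = 5 ✓
Line 2: "bamboo resonates darkly": 2+3+2 = 7 ✓
Line 3: "away beautiful teacup": 2+3+2 = 7 (expected 5)

Line 3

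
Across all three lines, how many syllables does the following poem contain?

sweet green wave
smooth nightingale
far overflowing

12

Line 1: "sweet green wave": 1+1+1 = 3
Line 2: "smooth nightingale": 1+3 = 4
Line 3: "far overflowing": 1+4 = 5
Total: 3 + 4 + 5 = 12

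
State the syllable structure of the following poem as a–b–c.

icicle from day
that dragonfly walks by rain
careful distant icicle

5–7–7

Line 1: icicle(3) + from(1) + day(1) = 5
Line 2: that(1) + dragonfly(3) + walks(1) + by(1) + rain(1) = 7
Line 3: careful(2) + distant(2) + icicle(3) = 7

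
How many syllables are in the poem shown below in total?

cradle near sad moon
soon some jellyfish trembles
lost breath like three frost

17

Line 1: "cradle near sad moon": 2+1+1+1 = 5
Line 2: "soon some jellyfish trembles": 1+1+3+2 = 7
Line 3: "lost breath like three frost": 1+1+1+1+1 = 5
Total: 5 + 7 + 5 = 17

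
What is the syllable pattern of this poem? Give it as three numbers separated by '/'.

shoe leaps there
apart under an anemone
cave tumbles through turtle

Line 1: "shoe leaps there": 1+1+1 = 3
Line 2: "apart under an anemone": 2+2+1+4 = 9
Line 3: "cave tumbles through turtle": 1+2+1+2 = 6

3/9/6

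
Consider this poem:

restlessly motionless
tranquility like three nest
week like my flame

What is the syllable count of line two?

Line two: tranquility (4), like (1), three (1), nest (1) → 7

7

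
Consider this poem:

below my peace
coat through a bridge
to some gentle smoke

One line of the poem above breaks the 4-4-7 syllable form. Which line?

Line 1: below (2), my (1), peace (1) → 4 ✓
Line 2: coat (1), through (1), a (1), bridge (1) → 4 ✓
Line 3: to (1), some (1), gentle (2), smoke (1) → 5 (expected 7)

The third line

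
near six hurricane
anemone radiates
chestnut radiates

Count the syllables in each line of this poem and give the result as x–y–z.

Line 1: near(1) + six(1) + hurricane(3) = 5
Line 2: anemone(4) + radiates(3) = 7
Line 3: chestnut(2) + radiates(3) = 5

5–7–5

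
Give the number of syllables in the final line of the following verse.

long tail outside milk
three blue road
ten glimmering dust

The final line: ten (1), glimmering (3), dust (1) → 5

5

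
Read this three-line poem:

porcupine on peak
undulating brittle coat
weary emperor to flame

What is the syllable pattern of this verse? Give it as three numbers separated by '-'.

Line 1: "porcupine on peak": 3+1+1 = 5
Line 2: "undulating brittle coat": 4+2+1 = 7
Line 3: "weary emperor to flame": 2+3+1+1 = 7

5-7-7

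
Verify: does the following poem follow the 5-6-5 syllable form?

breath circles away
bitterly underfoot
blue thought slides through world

Yes

Line 1: breath (1), circles (2), away (2) → 5 ✓
Line 2: bitterly (3), underfoot (3) → 6 ✓
Line 3: blue (1), thought (1), slides (1), through (1), world (1) → 5 ✓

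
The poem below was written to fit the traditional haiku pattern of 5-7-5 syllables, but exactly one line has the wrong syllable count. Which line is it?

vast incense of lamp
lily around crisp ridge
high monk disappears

Line 1: "vast incense of lamp": 1+2+1+1 = 5 ✓
Line 2: "lily around crisp ridge": 2+2+1+1 = 6 (expected 7)
Line 3: "high monk disappears": 1+1+3 = 5 ✓

The second line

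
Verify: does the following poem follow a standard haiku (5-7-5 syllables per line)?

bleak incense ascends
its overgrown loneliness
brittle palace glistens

No

Line 1: "bleak incense ascends": 1+2+2 = 5 ✓
Line 2: "its overgrown loneliness": 1+3+3 = 7 ✓
Line 3: "brittle palace glistens": 2+2+2 = 6 (expected 5)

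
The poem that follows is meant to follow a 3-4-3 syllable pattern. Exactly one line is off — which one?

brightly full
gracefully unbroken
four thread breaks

The second line

Line 1: "brightly full": 2+1 = 3 ✓
Line 2: "gracefully unbroken": 3+3 = 6 (expected 4)
Line 3: "four thread breaks": 1+1+1 = 3 ✓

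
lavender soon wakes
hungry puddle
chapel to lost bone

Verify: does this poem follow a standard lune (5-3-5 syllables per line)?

No

Line 1: "lavender soon wakes": 3+1+1 = 5 ✓
Line 2: "hungry puddle": 2+2 = 4 (expected 3)
Line 3: "chapel to lost bone": 2+1+1+1 = 5 ✓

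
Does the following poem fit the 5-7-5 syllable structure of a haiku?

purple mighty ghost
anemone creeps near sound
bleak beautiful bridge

Line 1: "purple mighty ghost": 2+2+1 = 5 ✓
Line 2: "anemone creeps near sound": 4+1+1+1 = 7 ✓
Line 3: "bleak beautiful bridge": 1+3+1 = 5 ✓

Yes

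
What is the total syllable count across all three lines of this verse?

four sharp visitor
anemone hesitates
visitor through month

17

Line 1: four(1) + sharp(1) + visitor(3) = 5
Line 2: anemone(4) + hesitates(3) = 7
Line 3: visitor(3) + through(1) + month(1) = 5
Total: 5 + 7 + 5 = 17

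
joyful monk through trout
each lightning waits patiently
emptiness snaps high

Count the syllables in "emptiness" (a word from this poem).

3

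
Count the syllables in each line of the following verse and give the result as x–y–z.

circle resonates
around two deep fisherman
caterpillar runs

5–7–5

Line 1: "circle resonates": 2+3 = 5
Line 2: "around two deep fisherman": 2+1+1+3 = 7
Line 3: "caterpillar runs": 4+1 = 5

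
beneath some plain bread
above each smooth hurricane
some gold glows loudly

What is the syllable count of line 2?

Line 2: above (2), each (1), smooth (1), hurricane (3) → 7

7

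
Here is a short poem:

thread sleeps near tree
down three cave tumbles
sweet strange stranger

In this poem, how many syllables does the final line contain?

4

The final line: sweet (1), strange (1), stranger (2) → 4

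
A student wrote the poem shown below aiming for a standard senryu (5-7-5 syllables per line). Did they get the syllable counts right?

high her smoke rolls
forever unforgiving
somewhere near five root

Line 1: "high her smoke rolls": 1+1+1+1 = 4 (expected 5)
Line 2: "forever unforgiving": 3+4 = 7 ✓
Line 3: "somewhere near five root": 2+1+1+1 = 5 ✓

No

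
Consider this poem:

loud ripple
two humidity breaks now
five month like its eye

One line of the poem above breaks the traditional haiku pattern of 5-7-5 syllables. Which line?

Line 1: loud (1), ripple (2) → 3 (expected 5)
Line 2: two (1), humidity (4), breaks (1), now (1) → 7 ✓
Line 3: five (1), month (1), like (1), its (1), eye (1) → 5 ✓

Line 1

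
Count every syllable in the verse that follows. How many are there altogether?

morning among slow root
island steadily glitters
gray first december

18

Line 1: morning(2) + among(2) + slow(1) + root(1) = 6
Line 2: island(2) + steadily(3) + glitters(2) = 7
Line 3: gray(1) + first(1) + december(3) = 5
Total: 6 + 7 + 5 = 18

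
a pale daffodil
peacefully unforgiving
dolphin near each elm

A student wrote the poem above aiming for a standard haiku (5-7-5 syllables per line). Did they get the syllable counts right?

Yes

Line 1: "a pale daffodil": 1+1+3 = 5 ✓
Line 2: "peacefully unforgiving": 3+4 = 7 ✓
Line 3: "dolphin near each elm": 2+1+1+1 = 5 ✓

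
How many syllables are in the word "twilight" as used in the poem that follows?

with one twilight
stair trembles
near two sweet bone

2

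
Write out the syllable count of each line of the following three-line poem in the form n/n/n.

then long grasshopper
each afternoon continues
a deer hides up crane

Line 1: then (1), long (1), grasshopper (3) → 5
Line 2: each (1), afternoon (3), continues (3) → 7
Line 3: a (1), deer (1), hides (1), up (1), crane (1) → 5

5/7/5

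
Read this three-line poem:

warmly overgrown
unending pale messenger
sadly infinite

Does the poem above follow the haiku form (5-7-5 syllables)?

Yes

Line 1: warmly (2), overgrown (3) → 5 ✓
Line 2: unending (3), pale (1), messenger (3) → 7 ✓
Line 3: sadly (2), infinite (3) → 5 ✓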